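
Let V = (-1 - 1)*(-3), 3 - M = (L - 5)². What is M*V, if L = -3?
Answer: -366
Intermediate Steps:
M = -61 (M = 3 - (-3 - 5)² = 3 - 1*(-8)² = 3 - 1*64 = 3 - 64 = -61)
V = 6 (V = -2*(-3) = 6)
M*V = -61*6 = -366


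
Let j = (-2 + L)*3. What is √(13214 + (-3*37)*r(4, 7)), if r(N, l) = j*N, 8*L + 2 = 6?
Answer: 2*√3803 ≈ 123.34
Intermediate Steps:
L = ½ (L = -¼ + (⅛)*6 = -¼ + ¾ = ½ ≈ 0.50000)
j = -9/2 (j = (-2 + ½)*3 = -3/2*3 = -9/2 ≈ -4.5000)
r(N, l) = -9*N/2
√(13214 + (-3*37)*r(4, 7)) = √(13214 + (-3*37)*(-9/2*4)) = √(13214 - 111*(-18)) = √(13214 + 1998) = √15212 = 2*√3803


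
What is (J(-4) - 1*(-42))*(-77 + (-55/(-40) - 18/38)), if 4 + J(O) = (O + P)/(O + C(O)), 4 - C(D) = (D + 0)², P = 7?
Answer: -6998035/2432 ≈ -2877.5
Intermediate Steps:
C(D) = 4 - D² (C(D) = 4 - (D + 0)² = 4 - D²)
J(O) = -4 + (7 + O)/(4 + O - O²) (J(O) = -4 + (O + 7)/(O + (4 - O²)) = -4 + (7 + O)/(4 + O - O²))
(J(-4) - 1*(-42))*(-77 + (-55/(-40) - 18/38)) = ((-9 - 3*(-4) + 4*(-4)²)/(4 - 4 - 1*(-4)²) - 1*(-42))*(-77 + (-55/(-40) - 18/38)) = ((-9 + 12 + 4*16)/(4 - 4 - 1*16) + 42)*(-77 + (-55*(-1/40) - 18*1/38)) = ((-9 + 12 + 64)/(4 - 4 - 16) + 42)*(-77 + (11/8 - 9/19)) = (67/(-16) + 42)*(-77 + 137/152) = (-1/16*67 + 42)*(-11567/152) = (-67/16 + 42)*(-11567/152) = (605/16)*(-11567/152) = -6998035/2432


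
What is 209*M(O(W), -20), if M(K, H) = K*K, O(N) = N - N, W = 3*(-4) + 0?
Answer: 0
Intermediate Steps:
W = -12 (W = -12 + 0 = -12)
O(N) = 0
M(K, H) = K**2
209*M(O(W), -20) = 209*0**2 = 209*0 = 0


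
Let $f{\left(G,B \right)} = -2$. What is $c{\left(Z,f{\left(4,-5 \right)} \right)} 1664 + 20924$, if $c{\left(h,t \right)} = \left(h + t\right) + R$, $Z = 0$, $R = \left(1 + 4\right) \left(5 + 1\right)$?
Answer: $67516$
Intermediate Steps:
$R = 30$ ($R = 5 \cdot 6 = 30$)
$c{\left(h,t \right)} = 30 + h + t$ ($c{\left(h,t \right)} = \left(h + t\right) + 30 = 30 + h + t$)
$c{\left(Z,f{\left(4,-5 \right)} \right)} 1664 + 20924 = \left(30 + 0 - 2\right) 1664 + 20924 = 28 \cdot 1664 + 20924 = 46592 + 20924 = 67516$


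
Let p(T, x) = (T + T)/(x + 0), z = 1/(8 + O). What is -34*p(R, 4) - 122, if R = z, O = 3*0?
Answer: -993/8 ≈ -124.13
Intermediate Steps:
O = 0
z = ⅛ (z = 1/(8 + 0) = 1/8 = ⅛ ≈ 0.12500)
R = ⅛ ≈ 0.12500
p(T, x) = 2*T/x (p(T, x) = (2*T)/x = 2*T/x)
-34*p(R, 4) - 122 = -68/(8*4) - 122 = -34*1/16 - 122 = -17/8 - 122 = -993/8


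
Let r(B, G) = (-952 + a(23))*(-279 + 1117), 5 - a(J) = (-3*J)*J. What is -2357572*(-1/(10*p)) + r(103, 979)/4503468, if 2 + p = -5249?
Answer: -1323635987062/29559638085 ≈ -44.779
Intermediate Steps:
p = -5251 (p = -2 - 5249 = -5251)
a(J) = 5 + 3*J² (a(J) = 5 - (-3*J)*J = 5 - (-3)*J² = 5 + 3*J²)
r(B, G) = 536320 (r(B, G) = (-952 + (5 + 3*23²))*(-279 + 1117) = (-952 + (5 + 3*529))*838 = (-952 + (5 + 1587))*838 = (-952 + 1592)*838 = 640*838 = 536320)
-2357572*(-1/(10*p)) + r(103, 979)/4503468 = -2357572/((-10*(-5251))) + 536320/4503468 = -2357572/52510 + 536320*(1/4503468) = -2357572*1/52510 + 134080/1125867 = -1178786/26255 + 134080/1125867 = -1323635987062/29559638085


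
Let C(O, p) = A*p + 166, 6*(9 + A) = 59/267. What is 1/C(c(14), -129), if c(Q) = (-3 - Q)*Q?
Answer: 534/706081 ≈ 0.00075629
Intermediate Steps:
c(Q) = Q*(-3 - Q)
A = -14359/1602 (A = -9 + (59/267)/6 = -9 + (59*(1/267))/6 = -9 + (1/6)*(59/267) = -9 + 59/1602 = -14359/1602 ≈ -8.9632)
C(O, p) = 166 - 14359*p/1602 (C(O, p) = -14359*p/1602 + 166 = 166 - 14359*p/1602)
1/C(c(14), -129) = 1/(166 - 14359/1602*(-129)) = 1/(166 + 617437/534) = 1/(706081/534) = 534/706081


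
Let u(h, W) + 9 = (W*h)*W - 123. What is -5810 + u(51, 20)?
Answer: 14458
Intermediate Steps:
u(h, W) = -132 + h*W**2 (u(h, W) = -9 + ((W*h)*W - 123) = -9 + (h*W**2 - 123) = -9 + (-123 + h*W**2) = -132 + h*W**2)
-5810 + u(51, 20) = -5810 + (-132 + 51*20**2) = -5810 + (-132 + 51*400) = -5810 + (-132 + 20400) = -5810 + 20268 = 14458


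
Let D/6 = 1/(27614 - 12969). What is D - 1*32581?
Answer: -477148739/14645 ≈ -32581.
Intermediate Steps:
D = 6/14645 (D = 6/(27614 - 12969) = 6/14645 ≈ 0.00040970)
D - 1*32581 = 6/14645 - 1*32581 = 6/14645 - 32581 = -477148739/14645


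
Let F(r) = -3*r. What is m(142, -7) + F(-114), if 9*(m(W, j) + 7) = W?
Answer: 3157/9 ≈ 350.78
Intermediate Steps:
m(W, j) = -7 + W/9
m(142, -7) + F(-114) = (-7 + (⅑)*142) - 3*(-114) = (-7 + 142/9) + 342 = 79/9 + 342 = 3157/9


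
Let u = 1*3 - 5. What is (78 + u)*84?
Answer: 6384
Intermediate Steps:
u = -2 (u = 3 - 5 = -2)
(78 + u)*84 = (78 - 2)*84 = 76*84 = 6384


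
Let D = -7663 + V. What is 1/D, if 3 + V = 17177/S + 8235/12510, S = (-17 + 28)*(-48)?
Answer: -73392/564962363 ≈ -0.00012991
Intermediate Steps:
S = -528 (S = 11*(-48) = -528)
V = -2559467/73392 (V = -3 + (17177/(-528) + 8235/12510) = -3 + (17177*(-1/528) + 8235*(1/12510)) = -3 + (-17177/528 + 183/278) = -3 - 2339291/73392 = -2559467/73392 ≈ -34.874)
D = -564962363/73392 (D = -7663 - 2559467/73392 = -564962363/73392 ≈ -7697.9)
1/D = 1/(-564962363/73392) = -73392/564962363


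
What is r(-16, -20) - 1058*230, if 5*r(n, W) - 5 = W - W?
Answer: -243339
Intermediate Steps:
r(n, W) = 1 (r(n, W) = 1 + (W - W)/5 = 1 + (⅕)*0 = 1 + 0 = 1)
r(-16, -20) - 1058*230 = 1 - 1058*230 = 1 - 243340 = -243339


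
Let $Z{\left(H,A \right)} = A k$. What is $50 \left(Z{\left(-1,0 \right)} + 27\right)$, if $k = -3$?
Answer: $1350$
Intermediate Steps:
$Z{\left(H,A \right)} = - 3 A$ ($Z{\left(H,A \right)} = A \left(-3\right) = - 3 A$)
$50 \left(Z{\left(-1,0 \right)} + 27\right) = 50 \left(\left(-3\right) 0 + 27\right) = 50 \left(0 + 27\right) = 50 \cdot 27 = 1350$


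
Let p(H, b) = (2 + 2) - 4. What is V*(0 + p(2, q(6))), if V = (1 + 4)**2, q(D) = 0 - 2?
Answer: 0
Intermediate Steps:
q(D) = -2
p(H, b) = 0 (p(H, b) = 4 - 4 = 0)
V = 25 (V = 5**2 = 25)
V*(0 + p(2, q(6))) = 25*(0 + 0) = 25*0 = 0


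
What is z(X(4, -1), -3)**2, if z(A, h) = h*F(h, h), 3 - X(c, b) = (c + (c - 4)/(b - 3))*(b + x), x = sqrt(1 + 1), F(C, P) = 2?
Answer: 36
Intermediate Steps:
x = sqrt(2) ≈ 1.4142
X(c, b) = 3 - (b + sqrt(2))*(c + (-4 + c)/(-3 + b)) (X(c, b) = 3 - (c + (c - 4)/(b - 3))*(b + sqrt(2)) = 3 - (c + (-4 + c)/(-3 + b))*(b + sqrt(2)) = 3 - (b + sqrt(2))*(c + (-4 + c)/(-3 + b)))
z(A, h) = 2*h (z(A, h) = h*2 = 2*h)
z(X(4, -1), -3)**2 = (2*(-3))**2 = (-6)**2 = 36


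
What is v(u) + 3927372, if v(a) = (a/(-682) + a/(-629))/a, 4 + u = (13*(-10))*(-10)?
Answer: 1684756184505/428978 ≈ 3.9274e+6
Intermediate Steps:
u = 1296 (u = -4 + (13*(-10))*(-10) = -4 - 130*(-10) = -4 + 1300 = 1296)
v(a) = -1311/428978 (v(a) = (a*(-1/682) + a*(-1/629))/a = (-a/682 - a/629)/a = (-1311*a/428978)/a = -1311/428978)
v(u) + 3927372 = -1311/428978 + 3927372 = 1684756184505/428978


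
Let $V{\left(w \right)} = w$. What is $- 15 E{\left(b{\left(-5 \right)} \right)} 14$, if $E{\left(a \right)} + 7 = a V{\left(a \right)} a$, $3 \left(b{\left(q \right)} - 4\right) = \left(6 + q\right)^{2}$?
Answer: $- \frac{140560}{9} \approx -15618.0$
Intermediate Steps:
$b{\left(q \right)} = 4 + \frac{\left(6 + q\right)^{2}}{3}$
$E{\left(a \right)} = -7 + a^{3}$ ($E{\left(a \right)} = -7 + a a a = -7 + a^{2} a = -7 + a^{3}$)
$- 15 E{\left(b{\left(-5 \right)} \right)} 14 = - 15 \left(-7 + \left(4 + \frac{\left(6 - 5\right)^{2}}{3}\right)^{3}\right) 14 = - 15 \left(-7 + \left(4 + \frac{1^{2}}{3}\right)^{3}\right) 14 = - 15 \left(-7 + \left(4 + \frac{1}{3} \cdot 1\right)^{3}\right) 14 = - 15 \left(-7 + \left(4 + \frac{1}{3}\right)^{3}\right) 14 = - 15 \left(-7 + \left(\frac{13}{3}\right)^{3}\right) 14 = - 15 \left(-7 + \frac{2197}{27}\right) 14 = \left(-15\right) \frac{2008}{27} \cdot 14 = \left(- \frac{10040}{9}\right) 14 = - \frac{140560}{9}$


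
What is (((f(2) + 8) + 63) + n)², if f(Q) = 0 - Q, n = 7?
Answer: 5776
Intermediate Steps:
f(Q) = -Q
(((f(2) + 8) + 63) + n)² = (((-1*2 + 8) + 63) + 7)² = (((-2 + 8) + 63) + 7)² = ((6 + 63) + 7)² = (69 + 7)² = 76² = 5776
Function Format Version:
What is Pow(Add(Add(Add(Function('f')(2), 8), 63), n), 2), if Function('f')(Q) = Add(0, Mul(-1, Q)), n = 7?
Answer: 5776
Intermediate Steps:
Function('f')(Q) = Mul(-1, Q)
Pow(Add(Add(Add(Function('f')(2), 8), 63), n), 2) = Pow(Add(Add(Add(Mul(-1, 2), 8), 63), 7), 2) = Pow(Add(Add(Add(-2, 8), 63), 7), 2) = Pow(Add(Add(6, 63), 7), 2) = Pow(Add(69, 7), 2) = Pow(76, 2) = 5776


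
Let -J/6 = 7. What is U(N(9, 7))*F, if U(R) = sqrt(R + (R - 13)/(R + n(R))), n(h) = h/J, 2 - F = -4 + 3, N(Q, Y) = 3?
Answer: 3*I*sqrt(697)/41 ≈ 1.9318*I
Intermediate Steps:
J = -42 (J = -6*7 = -42)
F = 3 (F = 2 - (-4 + 3) = 2 - 1*(-1) = 2 + 1 = 3)
n(h) = -h/42 (n(h) = h/(-42) = h*(-1/42) = -h/42)
U(R) = sqrt(R + 42*(-13 + R)/(41*R)) (U(R) = sqrt(R + (R - 13)/(R - R/42)) = sqrt(R + (-13 + R)/((41*R/42))) = sqrt(R + (-13 + R)*(42/(41*R))) = sqrt(R + 42*(-13 + R)/(41*R)))
U(N(9, 7))*F = (sqrt(1722 - 22386/3 + 1681*3)/41)*3 = (sqrt(1722 - 22386*1/3 + 5043)/41)*3 = (sqrt(1722 - 7462 + 5043)/41)*3 = (sqrt(-697)/41)*3 = ((I*sqrt(697))/41)*3 = (I*sqrt(697)/41)*3 = 3*I*sqrt(697)/41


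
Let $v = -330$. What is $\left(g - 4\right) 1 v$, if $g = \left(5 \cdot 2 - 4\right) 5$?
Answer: $-8580$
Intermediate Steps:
$g = 30$ ($g = \left(10 - 4\right) 5 = 6 \cdot 5 = 30$)
$\left(g - 4\right) 1 v = \left(30 - 4\right) 1 \left(-330\right) = 26 \cdot 1 \left(-330\right) = 26 \left(-330\right) = -8580$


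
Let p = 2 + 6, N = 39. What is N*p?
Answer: 312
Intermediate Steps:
p = 8
N*p = 39*8 = 312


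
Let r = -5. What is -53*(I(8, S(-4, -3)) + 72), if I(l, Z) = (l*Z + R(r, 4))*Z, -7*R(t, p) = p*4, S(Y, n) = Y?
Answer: -77592/7 ≈ -11085.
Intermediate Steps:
R(t, p) = -4*p/7 (R(t, p) = -p*4/7 = -4*p/7)
I(l, Z) = Z*(-16/7 + Z*l) (I(l, Z) = (l*Z - 4/7*4)*Z = (Z*l - 16/7)*Z = (-16/7 + Z*l)*Z = Z*(-16/7 + Z*l))
-53*(I(8, S(-4, -3)) + 72) = -53*((⅐)*(-4)*(-16 + 7*(-4)*8) + 72) = -53*((⅐)*(-4)*(-16 - 224) + 72) = -53*((⅐)*(-4)*(-240) + 72) = -53*(960/7 + 72) = -53*1464/7 = -77592/7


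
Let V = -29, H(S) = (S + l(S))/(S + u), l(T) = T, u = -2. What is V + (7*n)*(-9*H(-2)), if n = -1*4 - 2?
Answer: 349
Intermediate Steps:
H(S) = 2*S/(-2 + S) (H(S) = (S + S)/(S - 2) = (2*S)/(-2 + S) = 2*S/(-2 + S))
n = -6 (n = -4 - 2 = -6)
V + (7*n)*(-9*H(-2)) = -29 + (7*(-6))*(-18*(-2)/(-2 - 2)) = -29 - (-378)*2*(-2)/(-4) = -29 - (-378)*2*(-2)*(-1/4) = -29 - (-378) = -29 - 42*(-9) = -29 + 378 = 349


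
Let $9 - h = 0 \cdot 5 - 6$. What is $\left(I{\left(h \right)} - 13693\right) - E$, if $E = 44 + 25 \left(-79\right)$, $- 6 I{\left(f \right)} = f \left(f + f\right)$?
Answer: $-11837$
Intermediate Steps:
$h = 15$ ($h = 9 - \left(0 \cdot 5 - 6\right) = 9 - \left(0 - 6\right) = 9 - -6 = 9 + 6 = 15$)
$I{\left(f \right)} = - \frac{f^{2}}{3}$ ($I{\left(f \right)} = - \frac{f \left(f + f\right)}{6} = - \frac{f 2 f}{6} = - \frac{2 f^{2}}{6} = - \frac{f^{2}}{3}$)
$E = -1931$ ($E = 44 - 1975 = -1931$)
$\left(I{\left(h \right)} - 13693\right) - E = \left(- \frac{15^{2}}{3} - 13693\right) - -1931 = \left(\left(- \frac{1}{3}\right) 225 - 13693\right) + 1931 = \left(-75 - 13693\right) + 1931 = -13768 + 1931 = -11837$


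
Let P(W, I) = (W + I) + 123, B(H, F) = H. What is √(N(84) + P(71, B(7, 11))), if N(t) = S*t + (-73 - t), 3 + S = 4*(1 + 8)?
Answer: 16*√11 ≈ 53.066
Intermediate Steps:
S = 33 (S = -3 + 4*(1 + 8) = -3 + 4*9 = -3 + 36 = 33)
P(W, I) = 123 + I + W (P(W, I) = (I + W) + 123 = 123 + I + W)
N(t) = -73 + 32*t (N(t) = 33*t + (-73 - t) = -73 + 32*t)
√(N(84) + P(71, B(7, 11))) = √((-73 + 32*84) + (123 + 7 + 71)) = √((-73 + 2688) + 201) = √(2615 + 201) = √2816 = 16*√11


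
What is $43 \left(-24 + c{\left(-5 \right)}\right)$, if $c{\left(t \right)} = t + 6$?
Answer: $-989$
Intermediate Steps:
$c{\left(t \right)} = 6 + t$
$43 \left(-24 + c{\left(-5 \right)}\right) = 43 \left(-24 + \left(6 - 5\right)\right) = 43 \left(-24 + 1\right) = 43 \left(-23\right) = -989$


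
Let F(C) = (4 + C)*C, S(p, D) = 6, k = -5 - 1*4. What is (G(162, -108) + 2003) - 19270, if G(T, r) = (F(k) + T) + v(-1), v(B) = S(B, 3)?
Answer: -17054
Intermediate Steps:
k = -9 (k = -5 - 4 = -9)
v(B) = 6
F(C) = C*(4 + C)
G(T, r) = 51 + T (G(T, r) = (-9*(4 - 9) + T) + 6 = (-9*(-5) + T) + 6 = (45 + T) + 6 = 51 + T)
(G(162, -108) + 2003) - 19270 = ((51 + 162) + 2003) - 19270 = (213 + 2003) - 19270 = 2216 - 19270 = -17054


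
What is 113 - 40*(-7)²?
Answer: -1847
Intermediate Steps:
113 - 40*(-7)² = 113 - 40*49 = 113 - 1960 = -1847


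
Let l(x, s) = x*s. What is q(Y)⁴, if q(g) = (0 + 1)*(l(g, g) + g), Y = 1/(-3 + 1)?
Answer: 1/256 ≈ 0.0039063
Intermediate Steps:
l(x, s) = s*x
Y = -½ (Y = 1/(-2) = -½ ≈ -0.50000)
q(g) = g + g² (q(g) = (0 + 1)*(g*g + g) = 1*(g² + g) = 1*(g + g²) = g + g²)
q(Y)⁴ = (-(1 - ½)/2)⁴ = (-½*½)⁴ = (-¼)⁴ = 1/256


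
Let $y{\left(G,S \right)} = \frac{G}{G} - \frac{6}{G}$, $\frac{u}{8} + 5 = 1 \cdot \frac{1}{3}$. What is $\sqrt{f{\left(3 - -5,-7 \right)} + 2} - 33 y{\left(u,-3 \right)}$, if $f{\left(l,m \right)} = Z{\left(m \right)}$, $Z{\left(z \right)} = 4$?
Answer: $- \frac{2145}{56} + \sqrt{6} \approx -35.854$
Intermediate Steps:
$f{\left(l,m \right)} = 4$
$u = - \frac{112}{3}$ ($u = -40 + 8 \cdot 1 \cdot \frac{1}{3} = -40 + 8 \cdot \frac{1}{3} = -40 + \frac{8}{3} = - \frac{112}{3} \approx -37.333$)
$y{\left(G,S \right)} = 1 - \frac{6}{G}$
$\sqrt{f{\left(3 - -5,-7 \right)} + 2} - 33 y{\left(u,-3 \right)} = \sqrt{4 + 2} - 33 \frac{-6 - \frac{112}{3}}{- \frac{112}{3}} = \sqrt{6} - 33 \left(\left(- \frac{3}{112}\right) \left(- \frac{130}{3}\right)\right) = \sqrt{6} - \frac{2145}{56} = - \frac{2145}{56} + \sqrt{6}$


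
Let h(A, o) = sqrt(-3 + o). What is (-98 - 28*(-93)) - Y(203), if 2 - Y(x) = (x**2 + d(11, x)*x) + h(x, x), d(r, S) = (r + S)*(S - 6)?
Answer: 8601787 + 10*sqrt(2) ≈ 8.6018e+6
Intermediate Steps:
d(r, S) = (-6 + S)*(S + r) (d(r, S) = (S + r)*(-6 + S) = (-6 + S)*(S + r))
Y(x) = 2 - x**2 - sqrt(-3 + x) - x*(-66 + x**2 + 5*x) (Y(x) = 2 - ((x**2 + (x**2 - 6*x - 6*11 + x*11)*x) + sqrt(-3 + x)) = 2 - ((x**2 + (x**2 - 6*x - 66 + 11*x)*x) + sqrt(-3 + x)) = 2 - ((x**2 + (-66 + x**2 + 5*x)*x) + sqrt(-3 + x)) = 2 - ((x**2 + x*(-66 + x**2 + 5*x)) + sqrt(-3 + x)) = 2 - (x**2 + sqrt(-3 + x) + x*(-66 + x**2 + 5*x)) = 2 + (-x**2 - sqrt(-3 + x) - x*(-66 + x**2 + 5*x)) = 2 - x**2 - sqrt(-3 + x) - x*(-66 + x**2 + 5*x))
(-98 - 28*(-93)) - Y(203) = (-98 - 28*(-93)) - (2 - 1*203**3 - sqrt(-3 + 203) - 6*203**2 + 66*203) = (-98 + 2604) - (2 - 1*8365427 - sqrt(200) - 6*41209 + 13398) = 2506 - (2 - 8365427 - 10*sqrt(2) - 247254 + 13398) = 2506 - (-8599281 - 10*sqrt(2)) = 2506 + (8599281 + 10*sqrt(2)) = 8601787 + 10*sqrt(2)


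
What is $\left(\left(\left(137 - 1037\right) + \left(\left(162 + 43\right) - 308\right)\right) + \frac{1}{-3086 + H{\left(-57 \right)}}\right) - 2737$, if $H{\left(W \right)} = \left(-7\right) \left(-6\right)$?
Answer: $- \frac{11384561}{3044} \approx -3740.0$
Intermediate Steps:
$H{\left(W \right)} = 42$
$\left(\left(\left(137 - 1037\right) + \left(\left(162 + 43\right) - 308\right)\right) + \frac{1}{-3086 + H{\left(-57 \right)}}\right) - 2737 = \left(\left(\left(137 - 1037\right) + \left(\left(162 + 43\right) - 308\right)\right) + \frac{1}{-3086 + 42}\right) - 2737 = \left(\left(-900 + \left(205 - 308\right)\right) + \frac{1}{-3044}\right) - 2737 = \left(\left(-900 - 103\right) - \frac{1}{3044}\right) - 2737 = \left(-1003 - \frac{1}{3044}\right) - 2737 = - \frac{3053133}{3044} - 2737 = - \frac{11384561}{3044}$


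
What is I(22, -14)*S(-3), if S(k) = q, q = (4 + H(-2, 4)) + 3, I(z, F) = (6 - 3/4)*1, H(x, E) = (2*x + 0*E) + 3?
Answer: 63/2 ≈ 31.500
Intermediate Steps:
H(x, E) = 3 + 2*x (H(x, E) = (2*x + 0) + 3 = 2*x + 3 = 3 + 2*x)
I(z, F) = 21/4 (I(z, F) = (6 - 3*¼)*1 = (6 - ¾)*1 = (21/4)*1 = 21/4)
q = 6 (q = (4 + (3 + 2*(-2))) + 3 = (4 + (3 - 4)) + 3 = (4 - 1) + 3 = 3 + 3 = 6)
S(k) = 6
I(22, -14)*S(-3) = (21/4)*6 = 63/2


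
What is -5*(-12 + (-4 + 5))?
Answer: 55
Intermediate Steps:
-5*(-12 + (-4 + 5)) = -5*(-12 + 1) = -5*(-11) = 55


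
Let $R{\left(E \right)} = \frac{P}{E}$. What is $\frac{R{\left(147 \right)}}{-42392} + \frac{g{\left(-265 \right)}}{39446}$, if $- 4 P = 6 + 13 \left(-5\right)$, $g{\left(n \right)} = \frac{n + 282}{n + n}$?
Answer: $- \frac{414306713}{130280699361120} \approx -3.1801 \cdot 10^{-6}$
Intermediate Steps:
$g{\left(n \right)} = \frac{282 + n}{2 n}$
$P = \frac{59}{4}$ ($P = - \frac{6 + 13 \left(-5\right)}{4} = - \frac{6 - 65}{4} = \left(- \frac{1}{4}\right) \left(-59\right) = \frac{59}{4} \approx 14.75$)
$R{\left(E \right)} = \frac{59}{4 E}$
$\frac{R{\left(147 \right)}}{-42392} + \frac{g{\left(-265 \right)}}{39446} = \frac{\frac{59}{4} \cdot \frac{1}{147}}{-42392} + \frac{\frac{1}{2} \frac{1}{-265} \left(282 - 265\right)}{39446} = \frac{59}{4} \cdot \frac{1}{147} \left(- \frac{1}{42392}\right) + \frac{1}{2} \left(- \frac{1}{265}\right) 17 \cdot \frac{1}{39446} = \frac{59}{588} \left(- \frac{1}{42392}\right) - \frac{17}{20906380} = - \frac{59}{24926496} - \frac{17}{20906380} = - \frac{414306713}{130280699361120}$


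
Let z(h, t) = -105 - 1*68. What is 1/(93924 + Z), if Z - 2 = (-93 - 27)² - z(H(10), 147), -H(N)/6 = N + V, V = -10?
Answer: 1/108499 ≈ 9.2167e-6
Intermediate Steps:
H(N) = 60 - 6*N (H(N) = -6*(N - 10) = -6*(-10 + N) = 60 - 6*N)
z(h, t) = -173 (z(h, t) = -105 - 68 = -173)
Z = 14575 (Z = 2 + ((-93 - 27)² - 1*(-173)) = 2 + ((-120)² + 173) = 2 + (14400 + 173) = 2 + 14573 = 14575)
1/(93924 + Z) = 1/(93924 + 14575) = 1/108499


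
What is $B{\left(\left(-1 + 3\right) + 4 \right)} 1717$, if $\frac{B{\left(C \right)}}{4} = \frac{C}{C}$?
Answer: $6868$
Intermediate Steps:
$B{\left(C \right)} = 4$ ($B{\left(C \right)} = 4 \frac{C}{C} = 4 \cdot 1 = 4$)
$B{\left(\left(-1 + 3\right) + 4 \right)} 1717 = 4 \cdot 1717 = 6868$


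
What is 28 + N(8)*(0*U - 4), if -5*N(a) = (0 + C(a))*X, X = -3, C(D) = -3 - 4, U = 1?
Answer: 224/5 ≈ 44.800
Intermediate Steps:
C(D) = -7
N(a) = -21/5 (N(a) = -(0 - 7)*(-3)/5 = -(-7)*(-3)/5 = -⅕*21 = -21/5)
28 + N(8)*(0*U - 4) = 28 - 21*(0*1 - 4)/5 = 28 - 21*(0 - 4)/5 = 28 - 21/5*(-4) = 28 + 84/5 = 224/5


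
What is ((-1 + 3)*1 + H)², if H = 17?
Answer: 361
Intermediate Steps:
((-1 + 3)*1 + H)² = ((-1 + 3)*1 + 17)² = (2*1 + 17)² = (2 + 17)² = 19² = 361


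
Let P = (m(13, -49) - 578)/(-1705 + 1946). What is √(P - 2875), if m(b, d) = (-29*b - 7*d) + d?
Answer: 4*I*√10446386/241 ≈ 53.645*I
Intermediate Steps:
m(b, d) = -29*b - 6*d
P = -661/241 (P = ((-29*13 - 6*(-49)) - 578)/(-1705 + 1946) = ((-377 + 294) - 578)/241 = (-83 - 578)*(1/241) = -661*1/241 = -661/241 ≈ -2.7427)
√(P - 2875) = √(-661/241 - 2875) = √(-693536/241) = 4*I*√10446386/241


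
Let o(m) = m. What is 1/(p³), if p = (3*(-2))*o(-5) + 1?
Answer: 1/29791 ≈ 3.3567e-5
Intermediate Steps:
p = 31 (p = (3*(-2))*(-5) + 1 = -6*(-5) + 1 = 30 + 1 = 31)
1/(p³) = 1/(31³) = 1/29791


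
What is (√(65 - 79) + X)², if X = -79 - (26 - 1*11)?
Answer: (94 - I*√14)² ≈ 8822.0 - 703.43*I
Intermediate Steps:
X = -94 (X = -79 - (26 - 11) = -79 - 1*15 = -79 - 15 = -94)
(√(65 - 79) + X)² = (√(65 - 79) - 94)² = (√(-14) - 94)² = (I*√14 - 94)² = (-94 + I*√14)²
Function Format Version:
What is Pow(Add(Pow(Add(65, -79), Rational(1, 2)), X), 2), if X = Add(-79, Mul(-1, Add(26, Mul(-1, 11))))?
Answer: Pow(Add(94, Mul(-1, I, Pow(14, Rational(1, 2)))), 2) ≈ Add(8822.0, Mul(-703.43, I))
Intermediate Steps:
X = -94 (X = Add(-79, Mul(-1, Add(26, -11))) = Add(-79, Mul(-1, 15)) = Add(-79, -15) = -94)
Pow(Add(Pow(Add(65, -79), Rational(1, 2)), X), 2) = Pow(Add(Pow(Add(65, -79), Rational(1, 2)), -94), 2) = Pow(Add(Pow(-14, Rational(1, 2)), -94), 2) = Pow(Add(Mul(I, Pow(14, Rational(1, 2))), -94), 2) = Pow(Add(-94, Mul(I, Pow(14, Rational(1, 2)))), 2)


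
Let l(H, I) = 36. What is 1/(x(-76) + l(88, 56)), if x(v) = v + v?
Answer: -1/116 ≈ -0.0086207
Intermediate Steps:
x(v) = 2*v
1/(x(-76) + l(88, 56)) = 1/(2*(-76) + 36) = 1/(-152 + 36) = 1/(-116) = -1/116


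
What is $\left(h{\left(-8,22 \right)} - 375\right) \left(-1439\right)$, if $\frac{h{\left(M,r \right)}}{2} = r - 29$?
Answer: $559771$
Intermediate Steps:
$h{\left(M,r \right)} = -58 + 2 r$ ($h{\left(M,r \right)} = 2 \left(r - 29\right) = 2 \left(-29 + r\right) = -58 + 2 r$)
$\left(h{\left(-8,22 \right)} - 375\right) \left(-1439\right) = \left(\left(-58 + 2 \cdot 22\right) - 375\right) \left(-1439\right) = \left(\left(-58 + 44\right) - 375\right) \left(-1439\right) = \left(-14 - 375\right) \left(-1439\right) = \left(-389\right) \left(-1439\right) = 559771$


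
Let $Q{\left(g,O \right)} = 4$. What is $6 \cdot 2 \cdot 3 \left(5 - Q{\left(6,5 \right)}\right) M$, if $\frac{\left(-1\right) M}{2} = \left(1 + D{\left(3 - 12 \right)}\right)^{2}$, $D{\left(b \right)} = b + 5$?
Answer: $-648$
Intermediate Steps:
$D{\left(b \right)} = 5 + b$
$M = -18$ ($M = - 2 \left(1 + \left(5 + \left(3 - 12\right)\right)\right)^{2} = - 2 \left(1 + \left(5 - 9\right)\right)^{2} = - 2 \left(1 - 4\right)^{2} = - 2 \left(-3\right)^{2} = \left(-2\right) 9 = -18$)
$6 \cdot 2 \cdot 3 \left(5 - Q{\left(6,5 \right)}\right) M = 6 \cdot 2 \cdot 3 \left(5 - 4\right) \left(-18\right) = 12 \cdot 3 \left(5 - 4\right) \left(-18\right) = 36 \cdot 1 \left(-18\right) = 36 \left(-18\right) = -648$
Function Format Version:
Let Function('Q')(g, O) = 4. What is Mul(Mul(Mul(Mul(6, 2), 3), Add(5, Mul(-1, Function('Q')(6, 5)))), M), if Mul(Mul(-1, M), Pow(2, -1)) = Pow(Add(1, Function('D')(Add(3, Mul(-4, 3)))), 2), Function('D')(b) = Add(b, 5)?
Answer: -648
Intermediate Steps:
Function('D')(b) = Add(5, b)
M = -18 (M = Mul(-2, Pow(Add(1, Add(5, Add(3, Mul(-4, 3)))), 2)) = Mul(-2, Pow(Add(1, Add(5, Add(3, -12))), 2)) = Mul(-2, Pow(Add(1, Add(5, -9)), 2)) = Mul(-2, Pow(Add(1, -4), 2)) = Mul(-2, Pow(-3, 2)) = Mul(-2, 9) = -18)
Mul(Mul(Mul(Mul(6, 2), 3), Add(5, Mul(-1, Function('Q')(6, 5)))), M) = Mul(Mul(Mul(Mul(6, 2), 3), Add(5, Mul(-1, 4))), -18) = Mul(Mul(Mul(12, 3), Add(5, -4)), -18) = Mul(Mul(36, 1), -18) = Mul(36, -18) = -648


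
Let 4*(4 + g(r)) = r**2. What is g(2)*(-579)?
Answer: 1737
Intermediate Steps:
g(r) = -4 + r**2/4
g(2)*(-579) = (-4 + (1/4)*2**2)*(-579) = (-4 + (1/4)*4)*(-579) = (-4 + 1)*(-579) = -3*(-579) = 1737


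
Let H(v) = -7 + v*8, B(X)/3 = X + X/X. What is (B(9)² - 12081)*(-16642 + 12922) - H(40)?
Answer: 41593007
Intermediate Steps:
B(X) = 3 + 3*X (B(X) = 3*(X + X/X) = 3*(X + 1) = 3*(1 + X) = 3 + 3*X)
H(v) = -7 + 8*v
(B(9)² - 12081)*(-16642 + 12922) - H(40) = ((3 + 3*9)² - 12081)*(-16642 + 12922) - (-7 + 8*40) = ((3 + 27)² - 12081)*(-3720) - (-7 + 320) = (30² - 12081)*(-3720) - 1*313 = (900 - 12081)*(-3720) - 313 = -11181*(-3720) - 313 = 41593320 - 313 = 41593007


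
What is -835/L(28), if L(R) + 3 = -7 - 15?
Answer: 167/5 ≈ 33.400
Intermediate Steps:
L(R) = -25 (L(R) = -3 + (-7 - 15) = -3 - 22 = -25)
-835/L(28) = -835/(-25) = -835*(-1/25) = 167/5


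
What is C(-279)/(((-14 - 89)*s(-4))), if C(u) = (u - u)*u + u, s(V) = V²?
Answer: 279/1648 ≈ 0.16930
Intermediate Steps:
C(u) = u (C(u) = 0*u + u = 0 + u = u)
C(-279)/(((-14 - 89)*s(-4))) = -279*1/(16*(-14 - 89)) = -279/((-103*16)) = -279/(-1648) = -279*(-1/1648) = 279/1648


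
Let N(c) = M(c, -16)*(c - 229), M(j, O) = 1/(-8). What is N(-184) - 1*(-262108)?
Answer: 2097277/8 ≈ 2.6216e+5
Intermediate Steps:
M(j, O) = -⅛
N(c) = 229/8 - c/8 (N(c) = -(c - 229)/8 = -(-229 + c)/8 = 229/8 - c/8)
N(-184) - 1*(-262108) = (229/8 - ⅛*(-184)) - 1*(-262108) = (229/8 + 23) + 262108 = 413/8 + 262108 = 2097277/8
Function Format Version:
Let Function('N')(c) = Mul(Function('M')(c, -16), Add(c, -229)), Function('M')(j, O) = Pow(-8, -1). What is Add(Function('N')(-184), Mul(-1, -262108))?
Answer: Rational(2097277, 8) ≈ 2.6216e+5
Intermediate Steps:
Function('M')(j, O) = Rational(-1, 8)
Function('N')(c) = Add(Rational(229, 8), Mul(Rational(-1, 8), c)) (Function('N')(c) = Mul(Rational(-1, 8), Add(c, -229)) = Mul(Rational(-1, 8), Add(-229, c)) = Add(Rational(229, 8), Mul(Rational(-1, 8), c)))
Add(Function('N')(-184), Mul(-1, -262108)) = Add(Add(Rational(229, 8), Mul(Rational(-1, 8), -184)), Mul(-1, -262108)) = Add(Add(Rational(229, 8), 23), 262108) = Add(Rational(413, 8), 262108) = Rational(2097277, 8)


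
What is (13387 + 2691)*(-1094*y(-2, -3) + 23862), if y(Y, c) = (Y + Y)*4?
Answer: 665082548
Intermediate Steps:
y(Y, c) = 8*Y (y(Y, c) = (2*Y)*4 = 8*Y)
(13387 + 2691)*(-1094*y(-2, -3) + 23862) = (13387 + 2691)*(-8752*(-2) + 23862) = 16078*(-1094*(-16) + 23862) = 16078*(17504 + 23862) = 16078*41366 = 665082548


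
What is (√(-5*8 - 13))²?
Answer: -53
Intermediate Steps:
(√(-5*8 - 13))² = (√(-40 - 13))² = (√(-53))² = (I*√53)² = -53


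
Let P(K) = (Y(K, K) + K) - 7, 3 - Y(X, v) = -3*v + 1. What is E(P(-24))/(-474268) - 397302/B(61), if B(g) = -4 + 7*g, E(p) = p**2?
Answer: -62810646653/66871788 ≈ -939.27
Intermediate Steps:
Y(X, v) = 2 + 3*v (Y(X, v) = 3 - (-3*v + 1) = 3 - (1 - 3*v) = 3 + (-1 + 3*v) = 2 + 3*v)
P(K) = -5 + 4*K (P(K) = ((2 + 3*K) + K) - 7 = (2 + 4*K) - 7 = -5 + 4*K)
E(P(-24))/(-474268) - 397302/B(61) = (-5 + 4*(-24))**2/(-474268) - 397302/(-4 + 7*61) = (-5 - 96)**2*(-1/474268) - 397302/(-4 + 427) = (-101)**2*(-1/474268) - 397302/423 = 10201*(-1/474268) - 397302*1/423 = -10201/474268 - 132434/141 = -62810646653/66871788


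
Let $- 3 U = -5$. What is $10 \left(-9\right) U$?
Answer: $-150$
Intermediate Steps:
$U = \frac{5}{3}$ ($U = \left(- \frac{1}{3}\right) \left(-5\right) = \frac{5}{3} \approx 1.6667$)
$10 \left(-9\right) U = 10 \left(-9\right) \frac{5}{3} = \left(-90\right) \frac{5}{3} = -150$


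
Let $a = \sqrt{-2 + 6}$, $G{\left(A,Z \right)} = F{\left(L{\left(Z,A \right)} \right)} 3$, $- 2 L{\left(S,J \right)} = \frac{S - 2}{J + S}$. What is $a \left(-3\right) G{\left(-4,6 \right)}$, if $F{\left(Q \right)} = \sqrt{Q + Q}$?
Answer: $- 18 i \sqrt{2} \approx - 25.456 i$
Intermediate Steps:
$L{\left(S,J \right)} = - \frac{-2 + S}{2 \left(J + S\right)}$ ($L{\left(S,J \right)} = - \frac{\left(S - 2\right) \frac{1}{J + S}}{2} = - \frac{\left(-2 + S\right) \frac{1}{J + S}}{2} = - \frac{\frac{1}{J + S} \left(-2 + S\right)}{2} = - \frac{-2 + S}{2 \left(J + S\right)}$)
$F{\left(Q \right)} = \sqrt{2} \sqrt{Q}$ ($F{\left(Q \right)} = \sqrt{2 Q} = \sqrt{2} \sqrt{Q}$)
$G{\left(A,Z \right)} = 3 \sqrt{2} \sqrt{\frac{1 - \frac{Z}{2}}{A + Z}}$ ($G{\left(A,Z \right)} = \sqrt{2} \sqrt{\frac{1 - \frac{Z}{2}}{A + Z}} 3 = 3 \sqrt{2} \sqrt{\frac{1 - \frac{Z}{2}}{A + Z}}$)
$a = 2$ ($a = \sqrt{4} = 2$)
$a \left(-3\right) G{\left(-4,6 \right)} = 2 \left(-3\right) 3 \sqrt{\frac{2 - 6}{-4 + 6}} = - 6 \cdot 3 \sqrt{\frac{2 - 6}{2}} = - 6 \cdot 3 \sqrt{\frac{1}{2} \left(-4\right)} = - 6 \cdot 3 \sqrt{-2} = - 6 \cdot 3 i \sqrt{2} = - 18 i \sqrt{2}$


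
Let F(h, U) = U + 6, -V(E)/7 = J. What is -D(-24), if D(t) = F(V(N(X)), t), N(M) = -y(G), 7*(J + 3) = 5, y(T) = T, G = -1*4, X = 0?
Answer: 18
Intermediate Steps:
G = -4
J = -16/7 (J = -3 + (⅐)*5 = -3 + 5/7 = -16/7 ≈ -2.2857)
N(M) = 4 (N(M) = -1*(-4) = 4)
V(E) = 16 (V(E) = -7*(-16/7) = 16)
F(h, U) = 6 + U
D(t) = 6 + t
-D(-24) = -(6 - 24) = -1*(-18) = 18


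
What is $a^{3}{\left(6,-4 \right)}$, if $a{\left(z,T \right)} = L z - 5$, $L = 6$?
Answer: $29791$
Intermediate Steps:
$a{\left(z,T \right)} = -5 + 6 z$ ($a{\left(z,T \right)} = 6 z - 5 = -5 + 6 z$)
$a^{3}{\left(6,-4 \right)} = \left(-5 + 6 \cdot 6\right)^{3} = \left(-5 + 36\right)^{3} = 31^{3} = 29791$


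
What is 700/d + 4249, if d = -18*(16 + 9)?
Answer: 38227/9 ≈ 4247.4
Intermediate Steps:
d = -450 (d = -18*25 = -450)
700/d + 4249 = 700/(-450) + 4249 = 700*(-1/450) + 4249 = -14/9 + 4249 = 38227/9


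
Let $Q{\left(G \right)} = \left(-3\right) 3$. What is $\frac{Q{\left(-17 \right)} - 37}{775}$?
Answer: $- \frac{46}{775} \approx -0.059355$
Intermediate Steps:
$Q{\left(G \right)} = -9$
$\frac{Q{\left(-17 \right)} - 37}{775} = \frac{-9 - 37}{775} = \left(-46\right) \frac{1}{775} = - \frac{46}{775}$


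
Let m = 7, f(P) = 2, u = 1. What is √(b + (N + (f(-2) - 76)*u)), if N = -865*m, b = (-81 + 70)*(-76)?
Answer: I*√5293 ≈ 72.753*I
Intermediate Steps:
b = 836 (b = -11*(-76) = 836)
N = -6055 (N = -865*7 = -6055)
√(b + (N + (f(-2) - 76)*u)) = √(836 + (-6055 + (2 - 76)*1)) = √(836 + (-6055 - 74*1)) = √(836 + (-6055 - 74)) = √(836 - 6129) = √(-5293) = I*√5293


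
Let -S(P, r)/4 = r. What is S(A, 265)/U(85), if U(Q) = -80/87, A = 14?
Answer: 4611/4 ≈ 1152.8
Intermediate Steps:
S(P, r) = -4*r
U(Q) = -80/87 (U(Q) = -80*1/87 = -80/87)
S(A, 265)/U(85) = (-4*265)/(-80/87) = -1060*(-87/80) = 4611/4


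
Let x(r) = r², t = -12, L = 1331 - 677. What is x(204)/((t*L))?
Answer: -578/109 ≈ -5.3027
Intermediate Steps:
L = 654
x(204)/((t*L)) = 204²/((-12*654)) = 41616/(-7848) = 41616*(-1/7848) = -578/109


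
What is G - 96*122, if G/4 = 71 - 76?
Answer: -11732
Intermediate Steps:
G = -20 (G = 4*(71 - 76) = 4*(-5) = -20)
G - 96*122 = -20 - 96*122 = -20 - 11712 = -11732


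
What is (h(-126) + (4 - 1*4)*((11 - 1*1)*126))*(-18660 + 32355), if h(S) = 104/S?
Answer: -237380/21 ≈ -11304.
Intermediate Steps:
(h(-126) + (4 - 1*4)*((11 - 1*1)*126))*(-18660 + 32355) = (104/(-126) + (4 - 1*4)*((11 - 1*1)*126))*(-18660 + 32355) = (104*(-1/126) + (4 - 4)*((11 - 1)*126))*13695 = (-52/63 + 0*(10*126))*13695 = (-52/63 + 0*1260)*13695 = (-52/63 + 0)*13695 = -52/63*13695 = -237380/21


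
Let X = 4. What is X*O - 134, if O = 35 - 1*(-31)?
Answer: 130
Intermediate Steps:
O = 66 (O = 35 + 31 = 66)
X*O - 134 = 4*66 - 134 = 264 - 134 = 130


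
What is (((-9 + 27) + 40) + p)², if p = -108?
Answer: 2500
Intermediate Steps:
(((-9 + 27) + 40) + p)² = (((-9 + 27) + 40) - 108)² = ((18 + 40) - 108)² = (58 - 108)² = (-50)² = 2500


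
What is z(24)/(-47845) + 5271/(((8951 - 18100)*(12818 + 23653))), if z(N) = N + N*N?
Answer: -1909105699/152043745231 ≈ -0.012556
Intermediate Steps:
z(N) = N + N²
z(24)/(-47845) + 5271/(((8951 - 18100)*(12818 + 23653))) = (24*(1 + 24))/(-47845) + 5271/(((8951 - 18100)*(12818 + 23653))) = (24*25)*(-1/47845) + 5271/((-9149*36471)) = 600*(-1/47845) + 5271/(-333673179) = -120/9569 + 5271*(-1/333673179) = -120/9569 - 251/15889199 = -1909105699/152043745231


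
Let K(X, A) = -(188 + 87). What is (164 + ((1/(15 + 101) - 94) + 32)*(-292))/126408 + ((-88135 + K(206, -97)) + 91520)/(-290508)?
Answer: 11873421631/88746126888 ≈ 0.13379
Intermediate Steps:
K(X, A) = -275 (K(X, A) = -1*275 = -275)
(164 + ((1/(15 + 101) - 94) + 32)*(-292))/126408 + ((-88135 + K(206, -97)) + 91520)/(-290508) = (164 + ((1/(15 + 101) - 94) + 32)*(-292))/126408 + ((-88135 - 275) + 91520)/(-290508) = (164 + ((1/116 - 94) + 32)*(-292))*(1/126408) + (-88410 + 91520)*(-1/290508) = (164 + ((1/116 - 94) + 32)*(-292))*(1/126408) + 3110*(-1/290508) = (164 + (-10903/116 + 32)*(-292))*(1/126408) - 1555/145254 = (164 - 7191/116*(-292))*(1/126408) - 1555/145254 = (164 + 524943/29)*(1/126408) - 1555/145254 = (529699/29)*(1/126408) - 1555/145254 = 529699/3665832 - 1555/145254 = 11873421631/88746126888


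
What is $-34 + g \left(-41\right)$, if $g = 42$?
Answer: $-1756$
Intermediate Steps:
$-34 + g \left(-41\right) = -34 + 42 \left(-41\right) = -34 - 1722 = -1756$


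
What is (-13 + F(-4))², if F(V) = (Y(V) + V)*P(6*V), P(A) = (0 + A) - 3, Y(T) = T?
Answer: 41209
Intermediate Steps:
P(A) = -3 + A (P(A) = A - 3 = -3 + A)
F(V) = 2*V*(-3 + 6*V) (F(V) = (V + V)*(-3 + 6*V) = (2*V)*(-3 + 6*V) = 2*V*(-3 + 6*V))
(-13 + F(-4))² = (-13 + 6*(-4)*(-1 + 2*(-4)))² = (-13 + 6*(-4)*(-1 - 8))² = (-13 + 6*(-4)*(-9))² = (-13 + 216)² = 203² = 41209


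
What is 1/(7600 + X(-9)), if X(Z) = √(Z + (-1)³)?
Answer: 760/5776001 - I*√10/57760010 ≈ 0.00013158 - 5.4749e-8*I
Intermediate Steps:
X(Z) = √(-1 + Z) (X(Z) = √(Z - 1) = √(-1 + Z))
1/(7600 + X(-9)) = 1/(7600 + √(-1 - 9)) = 1/(7600 + √(-10)) = 1/(7600 + I*√10)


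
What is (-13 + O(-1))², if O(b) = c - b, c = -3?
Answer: 225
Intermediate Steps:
O(b) = -3 - b
(-13 + O(-1))² = (-13 + (-3 - 1*(-1)))² = (-13 + (-3 + 1))² = (-13 - 2)² = (-15)² = 225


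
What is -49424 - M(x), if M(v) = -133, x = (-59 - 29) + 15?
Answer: -49291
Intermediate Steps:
x = -73 (x = -88 + 15 = -73)
-49424 - M(x) = -49424 - 1*(-133) = -49424 + 133 = -49291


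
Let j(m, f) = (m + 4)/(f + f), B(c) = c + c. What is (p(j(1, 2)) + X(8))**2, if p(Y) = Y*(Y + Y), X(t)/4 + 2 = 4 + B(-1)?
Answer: 625/64 ≈ 9.7656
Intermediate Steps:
B(c) = 2*c
j(m, f) = (4 + m)/(2*f) (j(m, f) = (4 + m)/((2*f)) = (4 + m)*(1/(2*f)) = (4 + m)/(2*f))
X(t) = 0 (X(t) = -8 + 4*(4 + 2*(-1)) = -8 + 4*(4 - 2) = -8 + 4*2 = -8 + 8 = 0)
p(Y) = 2*Y**2 (p(Y) = Y*(2*Y) = 2*Y**2)
(p(j(1, 2)) + X(8))**2 = (2*((1/2)*(4 + 1)/2)**2 + 0)**2 = (2*((1/2)*(1/2)*5)**2 + 0)**2 = (2*(5/4)**2 + 0)**2 = (2*(25/16) + 0)**2 = (25/8 + 0)**2 = (25/8)**2 = 625/64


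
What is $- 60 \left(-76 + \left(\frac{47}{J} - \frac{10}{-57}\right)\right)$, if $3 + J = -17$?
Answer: $\frac{89119}{19} \approx 4690.5$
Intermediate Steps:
$J = -20$ ($J = -3 - 17 = -20$)
$- 60 \left(-76 + \left(\frac{47}{J} - \frac{10}{-57}\right)\right) = - 60 \left(-76 + \left(\frac{47}{-20} - \frac{10}{-57}\right)\right) = - 60 \left(-76 + \left(47 \left(- \frac{1}{20}\right) - - \frac{10}{57}\right)\right) = - 60 \left(-76 + \left(- \frac{47}{20} + \frac{10}{57}\right)\right) = - 60 \left(-76 - \frac{2479}{1140}\right) = \left(-60\right) \left(- \frac{89119}{1140}\right) = \frac{89119}{19}$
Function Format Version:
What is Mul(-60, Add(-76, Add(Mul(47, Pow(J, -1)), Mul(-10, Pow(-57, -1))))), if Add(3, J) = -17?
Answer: Rational(89119, 19) ≈ 4690.5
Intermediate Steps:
J = -20 (J = Add(-3, -17) = -20)
Mul(-60, Add(-76, Add(Mul(47, Pow(J, -1)), Mul(-10, Pow(-57, -1))))) = Mul(-60, Add(-76, Add(Mul(47, Pow(-20, -1)), Mul(-10, Pow(-57, -1))))) = Mul(-60, Add(-76, Add(Mul(47, Rational(-1, 20)), Mul(-10, Rational(-1, 57))))) = Mul(-60, Add(-76, Add(Rational(-47, 20), Rational(10, 57)))) = Mul(-60, Add(-76, Rational(-2479, 1140))) = Mul(-60, Rational(-89119, 1140)) = Rational(89119, 19)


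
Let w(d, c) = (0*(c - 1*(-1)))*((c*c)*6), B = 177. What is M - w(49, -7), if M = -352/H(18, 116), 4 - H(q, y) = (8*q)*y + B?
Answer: 352/16877 ≈ 0.020857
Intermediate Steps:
H(q, y) = -173 - 8*q*y (H(q, y) = 4 - ((8*q)*y + 177) = 4 - (8*q*y + 177) = 4 - (177 + 8*q*y) = 4 + (-177 - 8*q*y) = -173 - 8*q*y)
M = 352/16877 (M = -352/(-173 - 8*18*116) = -352/(-173 - 16704) = -352/(-16877) = -352*(-1/16877) = 352/16877 ≈ 0.020857)
w(d, c) = 0 (w(d, c) = (0*(c + 1))*(c**2*6) = (0*(1 + c))*(6*c**2) = 0*(6*c**2) = 0)
M - w(49, -7) = 352/16877 - 1*0 = 352/16877 + 0 = 352/16877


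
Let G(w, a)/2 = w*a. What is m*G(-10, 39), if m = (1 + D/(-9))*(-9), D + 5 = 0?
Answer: 10920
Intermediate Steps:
D = -5 (D = -5 + 0 = -5)
G(w, a) = 2*a*w (G(w, a) = 2*(w*a) = 2*(a*w) = 2*a*w)
m = -14 (m = (1 - 5/(-9))*(-9) = (1 - 5*(-⅑))*(-9) = (1 + 5/9)*(-9) = (14/9)*(-9) = -14)
m*G(-10, 39) = -28*39*(-10) = -14*(-780) = 10920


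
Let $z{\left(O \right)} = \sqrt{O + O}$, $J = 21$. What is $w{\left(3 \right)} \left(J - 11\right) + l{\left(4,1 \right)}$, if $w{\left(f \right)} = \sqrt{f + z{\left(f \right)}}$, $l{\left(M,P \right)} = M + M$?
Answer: $8 + 10 \sqrt{3 + \sqrt{6}} \approx 31.344$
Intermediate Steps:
$l{\left(M,P \right)} = 2 M$
$z{\left(O \right)} = \sqrt{2} \sqrt{O}$ ($z{\left(O \right)} = \sqrt{2 O} = \sqrt{2} \sqrt{O}$)
$w{\left(f \right)} = \sqrt{f + \sqrt{2} \sqrt{f}}$
$w{\left(3 \right)} \left(J - 11\right) + l{\left(4,1 \right)} = \sqrt{3 + \sqrt{2} \sqrt{3}} \left(21 - 11\right) + 2 \cdot 4 = \sqrt{3 + \sqrt{6}} \left(21 - 11\right) + 8 = \sqrt{3 + \sqrt{6}} \cdot 10 + 8 = 10 \sqrt{3 + \sqrt{6}} + 8 = 8 + 10 \sqrt{3 + \sqrt{6}}$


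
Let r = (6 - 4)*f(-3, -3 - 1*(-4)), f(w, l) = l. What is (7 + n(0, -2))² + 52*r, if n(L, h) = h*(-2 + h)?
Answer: 329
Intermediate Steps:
r = 2 (r = (6 - 4)*(-3 - 1*(-4)) = 2*(-3 + 4) = 2*1 = 2)
(7 + n(0, -2))² + 52*r = (7 - 2*(-2 - 2))² + 52*2 = (7 - 2*(-4))² + 104 = (7 + 8)² + 104 = 15² + 104 = 225 + 104 = 329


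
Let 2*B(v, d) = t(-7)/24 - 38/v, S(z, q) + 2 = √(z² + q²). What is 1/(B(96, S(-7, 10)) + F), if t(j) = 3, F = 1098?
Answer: 96/105395 ≈ 0.00091086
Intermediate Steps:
S(z, q) = -2 + √(q² + z²) (S(z, q) = -2 + √(z² + q²) = -2 + √(q² + z²))
B(v, d) = 1/16 - 19/v (B(v, d) = (3/24 - 38/v)/2 = (3*(1/24) - 38/v)/2 = (⅛ - 38/v)/2 = 1/16 - 19/v)
1/(B(96, S(-7, 10)) + F) = 1/((1/16)*(-304 + 96)/96 + 1098) = 1/((1/16)*(1/96)*(-208) + 1098) = 1/(-13/96 + 1098) = 1/(105395/96) = 96/105395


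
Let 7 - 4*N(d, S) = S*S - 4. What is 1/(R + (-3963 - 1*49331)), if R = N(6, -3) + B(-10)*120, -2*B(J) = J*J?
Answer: -2/118587 ≈ -1.6865e-5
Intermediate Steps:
B(J) = -J²/2 (B(J) = -J*J/2 = -J²/2)
N(d, S) = 11/4 - S²/4 (N(d, S) = 7/4 - (S*S - 4)/4 = 7/4 - (S² - 4)/4 = 7/4 - (-4 + S²)/4 = 7/4 + (1 - S²/4) = 11/4 - S²/4)
R = -11999/2 (R = (11/4 - ¼*(-3)²) - ½*(-10)²*120 = (11/4 - ¼*9) - ½*100*120 = (11/4 - 9/4) - 50*120 = ½ - 6000 = -11999/2 ≈ -5999.5)
1/(R + (-3963 - 1*49331)) = 1/(-11999/2 + (-3963 - 1*49331)) = 1/(-11999/2 + (-3963 - 49331)) = 1/(-11999/2 - 53294) = 1/(-118587/2) = -2/118587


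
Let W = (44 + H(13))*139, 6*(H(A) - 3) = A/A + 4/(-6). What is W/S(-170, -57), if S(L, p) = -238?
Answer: -16819/612 ≈ -27.482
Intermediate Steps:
H(A) = 55/18 (H(A) = 3 + (A/A + 4/(-6))/6 = 3 + (1 + 4*(-⅙))/6 = 3 + (1 - ⅔)/6 = 3 + (⅙)*(⅓) = 3 + 1/18 = 55/18)
W = 117733/18 (W = (44 + 55/18)*139 = (847/18)*139 = 117733/18 ≈ 6540.7)
W/S(-170, -57) = (117733/18)/(-238) = (117733/18)*(-1/238) = -16819/612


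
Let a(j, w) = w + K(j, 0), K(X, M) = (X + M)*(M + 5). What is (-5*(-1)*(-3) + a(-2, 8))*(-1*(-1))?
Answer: -17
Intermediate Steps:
K(X, M) = (5 + M)*(M + X) (K(X, M) = (M + X)*(5 + M) = (5 + M)*(M + X))
a(j, w) = w + 5*j (a(j, w) = w + (0² + 5*0 + 5*j + 0*j) = w + (0 + 0 + 5*j + 0) = w + 5*j)
(-5*(-1)*(-3) + a(-2, 8))*(-1*(-1)) = (-5*(-1)*(-3) + (8 + 5*(-2)))*(-1*(-1)) = (5*(-3) + (8 - 10))*1 = (-15 - 2)*1 = -17*1 = -17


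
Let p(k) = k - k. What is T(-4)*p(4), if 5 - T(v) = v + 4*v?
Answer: 0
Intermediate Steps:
p(k) = 0
T(v) = 5 - 5*v (T(v) = 5 - (v + 4*v) = 5 - 5*v)
T(-4)*p(4) = (5 - 5*(-4))*0 = (5 + 20)*0 = 25*0 = 0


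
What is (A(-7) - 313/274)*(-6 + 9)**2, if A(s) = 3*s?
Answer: -54603/274 ≈ -199.28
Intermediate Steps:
(A(-7) - 313/274)*(-6 + 9)**2 = (3*(-7) - 313/274)*(-6 + 9)**2 = (-21 - 313*1/274)*3**2 = (-21 - 313/274)*9 = -6067/274*9 = -54603/274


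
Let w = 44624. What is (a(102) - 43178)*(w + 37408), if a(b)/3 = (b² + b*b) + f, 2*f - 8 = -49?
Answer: 1573742904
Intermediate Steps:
f = -41/2 (f = 4 + (½)*(-49) = 4 - 49/2 = -41/2 ≈ -20.500)
a(b) = -123/2 + 6*b² (a(b) = 3*((b² + b*b) - 41/2) = 3*((b² + b²) - 41/2) = 3*(2*b² - 41/2) = 3*(-41/2 + 2*b²) = -123/2 + 6*b²)
(a(102) - 43178)*(w + 37408) = ((-123/2 + 6*102²) - 43178)*(44624 + 37408) = ((-123/2 + 6*10404) - 43178)*82032 = ((-123/2 + 62424) - 43178)*82032 = (124725/2 - 43178)*82032 = (38369/2)*82032 = 1573742904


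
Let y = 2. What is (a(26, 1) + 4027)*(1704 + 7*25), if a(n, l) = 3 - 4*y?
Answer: 7557338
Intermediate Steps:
a(n, l) = -5 (a(n, l) = 3 - 4*2 = 3 - 8 = -5)
(a(26, 1) + 4027)*(1704 + 7*25) = (-5 + 4027)*(1704 + 7*25) = 4022*(1704 + 175) = 4022*1879 = 7557338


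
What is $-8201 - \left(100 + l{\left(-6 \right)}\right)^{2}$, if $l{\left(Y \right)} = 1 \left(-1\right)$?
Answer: $-18002$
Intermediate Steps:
$l{\left(Y \right)} = -1$
$-8201 - \left(100 + l{\left(-6 \right)}\right)^{2} = -8201 - \left(100 - 1\right)^{2} = -8201 - 99^{2} = -8201 - 9801 = -18002$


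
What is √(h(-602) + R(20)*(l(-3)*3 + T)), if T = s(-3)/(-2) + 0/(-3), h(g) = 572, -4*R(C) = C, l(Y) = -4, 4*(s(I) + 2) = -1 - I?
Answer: √2513/2 ≈ 25.065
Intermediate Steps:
s(I) = -9/4 - I/4 (s(I) = -2 + (-1 - I)/4 = -2 + (-¼ - I/4) = -9/4 - I/4)
R(C) = -C/4
T = ¾ (T = (-9/4 - ¼*(-3))/(-2) + 0/(-3) = (-9/4 + ¾)*(-½) + 0*(-⅓) = -3/2*(-½) + 0 = ¾ + 0 = ¾ ≈ 0.75000)
√(h(-602) + R(20)*(l(-3)*3 + T)) = √(572 + (-¼*20)*(-4*3 + ¾)) = √(572 - 5*(-12 + ¾)) = √(572 - 5*(-45/4)) = √(572 + 225/4) = √(2513/4) = √2513/2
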